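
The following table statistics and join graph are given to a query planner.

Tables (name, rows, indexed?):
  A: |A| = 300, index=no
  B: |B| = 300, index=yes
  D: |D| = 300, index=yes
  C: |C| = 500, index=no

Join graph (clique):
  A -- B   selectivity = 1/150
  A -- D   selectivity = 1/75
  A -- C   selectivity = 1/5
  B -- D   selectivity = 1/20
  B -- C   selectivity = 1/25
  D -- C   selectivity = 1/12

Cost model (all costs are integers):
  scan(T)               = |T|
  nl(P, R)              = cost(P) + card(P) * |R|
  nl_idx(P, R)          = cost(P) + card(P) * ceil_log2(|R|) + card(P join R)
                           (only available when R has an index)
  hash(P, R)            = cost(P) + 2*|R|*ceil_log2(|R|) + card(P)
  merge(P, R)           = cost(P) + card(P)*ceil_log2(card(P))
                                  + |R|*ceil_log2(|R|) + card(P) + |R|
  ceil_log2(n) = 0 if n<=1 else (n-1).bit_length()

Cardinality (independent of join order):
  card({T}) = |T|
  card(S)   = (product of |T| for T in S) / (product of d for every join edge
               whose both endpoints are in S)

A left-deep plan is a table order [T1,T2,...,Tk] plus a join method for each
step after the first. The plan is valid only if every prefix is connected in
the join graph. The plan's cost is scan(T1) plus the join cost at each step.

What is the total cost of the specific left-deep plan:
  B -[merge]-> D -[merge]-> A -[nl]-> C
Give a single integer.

132300

step 1: scan B: cost=300, card=300
step 2: join D via merge
    card(P join D) = 300*300/(20) = 4500
    cost = 300 + 300*9 + 300*9 + 300 + 300 = 6300
step 3: join A via merge
    card(P join A) = 4500*300/(150*75) = 120
    cost = 6300 + 4500*13 + 300*9 + 4500 + 300 = 72300
step 4: join C via nl
    card(P join C) = 120*500/(5*25*12) = 40
    cost = 72300 + 120*500 = 132300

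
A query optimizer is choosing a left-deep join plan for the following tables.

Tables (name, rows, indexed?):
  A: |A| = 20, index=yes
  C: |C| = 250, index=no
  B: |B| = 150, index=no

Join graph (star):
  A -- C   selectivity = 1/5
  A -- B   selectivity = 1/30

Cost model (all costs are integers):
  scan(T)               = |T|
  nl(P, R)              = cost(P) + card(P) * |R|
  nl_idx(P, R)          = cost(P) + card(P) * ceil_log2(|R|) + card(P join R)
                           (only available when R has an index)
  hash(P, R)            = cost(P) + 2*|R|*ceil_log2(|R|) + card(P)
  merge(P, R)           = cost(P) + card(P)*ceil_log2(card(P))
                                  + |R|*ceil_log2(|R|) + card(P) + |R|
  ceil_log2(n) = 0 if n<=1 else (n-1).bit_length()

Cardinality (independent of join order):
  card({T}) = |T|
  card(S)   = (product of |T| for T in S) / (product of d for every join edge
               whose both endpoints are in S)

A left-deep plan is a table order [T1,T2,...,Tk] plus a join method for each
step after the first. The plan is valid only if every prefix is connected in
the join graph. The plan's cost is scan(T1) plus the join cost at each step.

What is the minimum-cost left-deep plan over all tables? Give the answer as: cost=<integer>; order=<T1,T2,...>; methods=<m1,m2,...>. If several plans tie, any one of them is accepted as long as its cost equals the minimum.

cost=3550; order=B,A,C; methods=hash,merge

Selinger DP (subsets sized 1..n):
  {A}: scan cost=20, card=20
  {C}: scan cost=250, card=250
  {B}: scan cost=150, card=150
  {AC}: card=1000; try (A,hash)→700, (C,merge)→2390, (A,nl_idx)→2500, (A,merge)→2620, (C,hash)→4040, (C,nl)→5020 …(+1); best=700 via (A,hash)
  {AB}: card=100; try (A,hash)→500, (A,nl_idx)→1000, (B,merge)→1490, (A,merge)→1620, (B,hash)→2440, (B,nl)→3020 …(+1); best=500 via (A,hash)
  {ABC}: card=5000; try (C,merge)→3550, (B,hash)→4100, (C,hash)→4600, (B,merge)→13050, (C,nl)→25500, (B,nl)→150700; best=3550 via (C,merge)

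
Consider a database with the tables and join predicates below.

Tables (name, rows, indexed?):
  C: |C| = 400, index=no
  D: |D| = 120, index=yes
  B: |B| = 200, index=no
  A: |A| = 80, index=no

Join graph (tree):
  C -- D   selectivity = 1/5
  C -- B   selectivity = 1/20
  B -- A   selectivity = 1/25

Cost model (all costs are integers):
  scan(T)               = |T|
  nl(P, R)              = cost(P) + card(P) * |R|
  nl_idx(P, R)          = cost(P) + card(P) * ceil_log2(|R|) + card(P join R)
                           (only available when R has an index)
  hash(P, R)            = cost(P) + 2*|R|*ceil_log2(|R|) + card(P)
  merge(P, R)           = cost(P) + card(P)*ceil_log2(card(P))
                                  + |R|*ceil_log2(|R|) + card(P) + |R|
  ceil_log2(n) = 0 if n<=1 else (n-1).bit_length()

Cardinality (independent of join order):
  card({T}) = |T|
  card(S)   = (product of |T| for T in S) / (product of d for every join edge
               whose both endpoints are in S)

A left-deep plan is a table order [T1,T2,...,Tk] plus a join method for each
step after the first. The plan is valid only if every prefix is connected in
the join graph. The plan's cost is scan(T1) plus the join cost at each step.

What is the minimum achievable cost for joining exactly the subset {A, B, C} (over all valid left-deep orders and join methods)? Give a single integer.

Selinger DP over subsets of {A,B,C}:
  {C}: scan cost=400, card=400
  {B}: scan cost=200, card=200
  {A}: scan cost=80, card=80
  {BC}: card=4000; try (B,hash)→4000, (C,merge)→6000, (B,merge)→6200, (C,hash)→7600, (C,nl)→80200, (B,nl)→80400; best=4000 via (B,hash)
  {AB}: card=640; try (A,hash)→1520, (B,merge)→2520, (A,merge)→2640, (B,hash)→3360, (B,nl)→16080, (A,nl)→16200; best=1520 via (A,hash)
  {ABC}: card=12800; try (A,hash)→9120, (C,hash)→9360, (C,merge)→12560, (A,merge)→56640, (C,nl)→257520, (A,nl)→324000; best=9120 via (A,hash)

9120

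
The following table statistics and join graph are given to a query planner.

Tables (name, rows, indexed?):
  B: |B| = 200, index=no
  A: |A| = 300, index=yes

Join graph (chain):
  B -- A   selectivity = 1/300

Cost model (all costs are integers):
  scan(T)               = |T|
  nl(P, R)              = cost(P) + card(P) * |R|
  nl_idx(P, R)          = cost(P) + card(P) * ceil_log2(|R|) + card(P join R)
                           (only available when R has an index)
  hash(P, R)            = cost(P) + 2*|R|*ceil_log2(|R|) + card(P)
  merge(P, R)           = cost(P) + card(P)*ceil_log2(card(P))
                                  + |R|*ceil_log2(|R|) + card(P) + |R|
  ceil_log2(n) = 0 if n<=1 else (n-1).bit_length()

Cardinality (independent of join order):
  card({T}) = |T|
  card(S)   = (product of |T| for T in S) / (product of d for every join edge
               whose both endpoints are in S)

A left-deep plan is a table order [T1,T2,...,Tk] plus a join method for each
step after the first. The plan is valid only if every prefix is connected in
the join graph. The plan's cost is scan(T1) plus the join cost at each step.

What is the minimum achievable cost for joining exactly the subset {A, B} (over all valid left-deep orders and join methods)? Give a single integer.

Selinger DP over subsets of {A,B}:
  {B}: scan cost=200, card=200
  {A}: scan cost=300, card=300
  {AB}: card=200; try (A,nl_idx)→2200, (B,hash)→3800, (A,merge)→5000, (B,merge)→5100, (A,hash)→5800, (A,nl)→60200 …(+1); best=2200 via (A,nl_idx)

2200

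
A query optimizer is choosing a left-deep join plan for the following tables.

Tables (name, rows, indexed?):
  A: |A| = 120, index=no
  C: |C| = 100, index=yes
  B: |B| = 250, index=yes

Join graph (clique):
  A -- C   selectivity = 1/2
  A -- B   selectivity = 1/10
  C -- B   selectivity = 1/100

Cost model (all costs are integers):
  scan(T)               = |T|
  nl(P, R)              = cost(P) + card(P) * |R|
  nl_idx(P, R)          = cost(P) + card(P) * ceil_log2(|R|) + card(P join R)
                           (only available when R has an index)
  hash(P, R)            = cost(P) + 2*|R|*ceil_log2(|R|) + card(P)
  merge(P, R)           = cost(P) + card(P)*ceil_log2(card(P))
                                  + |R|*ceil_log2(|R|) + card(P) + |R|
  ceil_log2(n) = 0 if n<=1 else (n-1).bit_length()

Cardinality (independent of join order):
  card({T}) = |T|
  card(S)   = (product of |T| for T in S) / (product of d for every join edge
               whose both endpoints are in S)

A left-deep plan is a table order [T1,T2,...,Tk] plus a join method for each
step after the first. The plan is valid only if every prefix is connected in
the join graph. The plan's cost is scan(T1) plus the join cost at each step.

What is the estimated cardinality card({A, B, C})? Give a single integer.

1500

Tables in S: A(120), B(250), C(100)
Edges inside S: A-C(d=2), A-B(d=10), C-B(d=100)
numerator = 120 * 250 * 100 = 3000000
denominator = 2 * 10 * 100 = 2000
card(S) = 3000000 / 2000 = 1500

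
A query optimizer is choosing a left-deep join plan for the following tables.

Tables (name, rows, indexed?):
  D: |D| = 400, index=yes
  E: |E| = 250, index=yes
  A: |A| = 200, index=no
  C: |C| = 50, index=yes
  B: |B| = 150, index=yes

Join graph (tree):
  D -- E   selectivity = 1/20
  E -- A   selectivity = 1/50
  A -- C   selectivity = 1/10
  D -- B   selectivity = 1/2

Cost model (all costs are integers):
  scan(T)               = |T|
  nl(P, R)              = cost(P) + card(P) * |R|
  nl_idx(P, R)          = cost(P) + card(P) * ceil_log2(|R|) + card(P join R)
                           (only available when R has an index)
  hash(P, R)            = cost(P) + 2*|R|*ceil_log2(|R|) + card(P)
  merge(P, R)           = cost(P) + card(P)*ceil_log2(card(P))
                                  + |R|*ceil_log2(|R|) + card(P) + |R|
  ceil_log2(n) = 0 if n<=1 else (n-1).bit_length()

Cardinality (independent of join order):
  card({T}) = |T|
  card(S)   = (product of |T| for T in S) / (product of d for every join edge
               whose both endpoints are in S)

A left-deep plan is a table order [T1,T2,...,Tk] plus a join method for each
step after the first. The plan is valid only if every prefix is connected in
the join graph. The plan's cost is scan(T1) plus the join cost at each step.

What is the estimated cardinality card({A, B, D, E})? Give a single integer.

Tables in S: A(200), B(150), D(400), E(250)
Edges inside S: D-E(d=20), E-A(d=50), D-B(d=2)
numerator = 200 * 150 * 400 * 250 = 3000000000
denominator = 20 * 50 * 2 = 2000
card(S) = 3000000000 / 2000 = 1500000

1500000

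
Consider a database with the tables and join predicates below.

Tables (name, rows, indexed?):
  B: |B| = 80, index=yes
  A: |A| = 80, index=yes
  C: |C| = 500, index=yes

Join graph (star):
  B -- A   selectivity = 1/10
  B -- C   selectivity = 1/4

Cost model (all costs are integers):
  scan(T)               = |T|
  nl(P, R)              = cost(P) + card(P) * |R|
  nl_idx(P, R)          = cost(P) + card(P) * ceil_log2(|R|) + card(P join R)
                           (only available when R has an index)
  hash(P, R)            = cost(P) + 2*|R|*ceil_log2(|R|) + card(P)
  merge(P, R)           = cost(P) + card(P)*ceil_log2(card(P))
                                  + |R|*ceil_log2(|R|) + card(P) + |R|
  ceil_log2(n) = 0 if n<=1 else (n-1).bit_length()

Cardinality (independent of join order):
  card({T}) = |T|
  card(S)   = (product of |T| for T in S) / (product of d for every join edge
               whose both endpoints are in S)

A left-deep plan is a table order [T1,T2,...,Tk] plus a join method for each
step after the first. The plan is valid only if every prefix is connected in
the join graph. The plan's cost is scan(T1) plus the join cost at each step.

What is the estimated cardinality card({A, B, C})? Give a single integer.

80000

Tables in S: A(80), B(80), C(500)
Edges inside S: B-A(d=10), B-C(d=4)
numerator = 80 * 80 * 500 = 3200000
denominator = 10 * 4 = 40
card(S) = 3200000 / 40 = 80000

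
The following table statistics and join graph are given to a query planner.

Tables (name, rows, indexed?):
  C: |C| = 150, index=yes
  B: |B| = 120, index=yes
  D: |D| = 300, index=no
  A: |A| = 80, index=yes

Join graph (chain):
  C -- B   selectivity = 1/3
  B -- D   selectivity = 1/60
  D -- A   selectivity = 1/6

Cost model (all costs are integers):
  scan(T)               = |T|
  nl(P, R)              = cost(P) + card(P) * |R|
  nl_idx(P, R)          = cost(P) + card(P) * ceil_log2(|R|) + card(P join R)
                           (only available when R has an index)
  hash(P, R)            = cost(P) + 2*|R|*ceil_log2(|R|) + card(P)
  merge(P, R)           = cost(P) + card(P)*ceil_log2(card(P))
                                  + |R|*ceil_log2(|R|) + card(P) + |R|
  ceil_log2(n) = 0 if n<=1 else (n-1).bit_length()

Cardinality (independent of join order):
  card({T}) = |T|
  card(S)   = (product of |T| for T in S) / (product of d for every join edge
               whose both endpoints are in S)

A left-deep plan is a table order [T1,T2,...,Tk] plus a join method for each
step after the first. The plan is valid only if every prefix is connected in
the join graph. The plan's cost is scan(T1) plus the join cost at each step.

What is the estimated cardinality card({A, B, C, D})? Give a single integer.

400000

Tables in S: A(80), B(120), C(150), D(300)
Edges inside S: C-B(d=3), B-D(d=60), D-A(d=6)
numerator = 80 * 120 * 150 * 300 = 432000000
denominator = 3 * 60 * 6 = 1080
card(S) = 432000000 / 1080 = 400000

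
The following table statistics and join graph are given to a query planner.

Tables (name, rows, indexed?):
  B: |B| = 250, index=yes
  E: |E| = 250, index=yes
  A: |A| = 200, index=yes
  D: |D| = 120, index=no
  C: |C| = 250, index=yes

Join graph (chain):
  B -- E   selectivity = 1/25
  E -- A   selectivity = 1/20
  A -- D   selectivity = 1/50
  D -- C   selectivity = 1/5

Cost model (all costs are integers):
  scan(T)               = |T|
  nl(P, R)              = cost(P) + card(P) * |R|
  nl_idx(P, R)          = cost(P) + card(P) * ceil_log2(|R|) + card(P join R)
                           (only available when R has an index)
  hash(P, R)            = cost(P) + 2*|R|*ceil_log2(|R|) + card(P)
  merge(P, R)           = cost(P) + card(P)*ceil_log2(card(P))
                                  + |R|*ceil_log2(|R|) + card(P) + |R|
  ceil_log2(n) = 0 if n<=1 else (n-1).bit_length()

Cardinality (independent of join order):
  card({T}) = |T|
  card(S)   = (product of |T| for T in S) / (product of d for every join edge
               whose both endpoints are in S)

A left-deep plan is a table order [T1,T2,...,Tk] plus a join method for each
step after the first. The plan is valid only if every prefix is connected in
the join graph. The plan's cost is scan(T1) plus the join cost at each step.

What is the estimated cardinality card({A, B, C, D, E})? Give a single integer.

Tables in S: A(200), B(250), C(250), D(120), E(250)
Edges inside S: B-E(d=25), E-A(d=20), A-D(d=50), D-C(d=5)
numerator = 200 * 250 * 250 * 120 * 250 = 375000000000
denominator = 25 * 20 * 50 * 5 = 125000
card(S) = 375000000000 / 125000 = 3000000

3000000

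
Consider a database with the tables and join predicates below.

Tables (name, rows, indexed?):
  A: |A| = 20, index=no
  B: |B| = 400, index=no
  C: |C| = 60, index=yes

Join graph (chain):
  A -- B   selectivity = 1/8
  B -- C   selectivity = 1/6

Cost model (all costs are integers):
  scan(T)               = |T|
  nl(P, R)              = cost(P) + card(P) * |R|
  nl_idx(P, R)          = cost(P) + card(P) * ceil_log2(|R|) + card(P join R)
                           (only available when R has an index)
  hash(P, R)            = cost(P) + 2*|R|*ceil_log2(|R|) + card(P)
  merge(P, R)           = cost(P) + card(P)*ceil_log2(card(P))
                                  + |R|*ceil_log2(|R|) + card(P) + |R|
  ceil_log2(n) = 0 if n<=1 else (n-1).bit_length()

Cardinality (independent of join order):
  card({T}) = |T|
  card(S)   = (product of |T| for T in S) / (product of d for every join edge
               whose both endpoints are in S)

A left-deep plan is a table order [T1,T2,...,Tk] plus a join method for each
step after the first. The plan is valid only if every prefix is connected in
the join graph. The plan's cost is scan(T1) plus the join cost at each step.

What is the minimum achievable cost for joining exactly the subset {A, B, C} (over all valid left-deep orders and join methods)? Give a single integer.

Selinger DP over subsets of {A,B,C}:
  {A}: scan cost=20, card=20
  {B}: scan cost=400, card=400
  {C}: scan cost=60, card=60
  {AB}: card=1000; try (A,hash)→1000, (B,merge)→4140, (A,merge)→4520, (B,hash)→7240, (B,nl)→8020, (A,nl)→8400; best=1000 via (A,hash)
  {BC}: card=4000; try (C,hash)→1520, (B,merge)→4480, (C,merge)→4820, (C,nl_idx)→6800, (B,hash)→7320, (B,nl)→24060 …(+1); best=1520 via (C,hash)
  {ABC}: card=10000; try (C,hash)→2720, (A,hash)→5720, (C,merge)→12420, (C,nl_idx)→17000, (A,merge)→53640, (C,nl)→61000 …(+1); best=2720 via (C,hash)

2720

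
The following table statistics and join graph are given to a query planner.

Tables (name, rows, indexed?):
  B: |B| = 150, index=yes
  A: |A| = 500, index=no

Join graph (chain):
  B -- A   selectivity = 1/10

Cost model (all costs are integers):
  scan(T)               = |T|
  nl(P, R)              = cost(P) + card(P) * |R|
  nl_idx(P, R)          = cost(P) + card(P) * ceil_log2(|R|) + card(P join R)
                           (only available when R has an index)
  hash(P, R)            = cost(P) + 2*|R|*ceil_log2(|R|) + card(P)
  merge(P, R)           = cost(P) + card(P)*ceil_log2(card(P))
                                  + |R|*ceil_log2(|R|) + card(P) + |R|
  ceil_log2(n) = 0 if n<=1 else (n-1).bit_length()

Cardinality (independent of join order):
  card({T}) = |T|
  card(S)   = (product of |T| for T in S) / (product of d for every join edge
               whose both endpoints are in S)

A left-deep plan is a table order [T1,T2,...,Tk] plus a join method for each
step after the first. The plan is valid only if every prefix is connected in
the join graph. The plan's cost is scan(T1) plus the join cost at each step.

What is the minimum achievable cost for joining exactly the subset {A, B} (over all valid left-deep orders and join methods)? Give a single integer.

3400

Selinger DP over subsets of {A,B}:
  {B}: scan cost=150, card=150
  {A}: scan cost=500, card=500
  {AB}: card=7500; try (B,hash)→3400, (A,merge)→6500, (B,merge)→6850, (A,hash)→9300, (B,nl_idx)→12000, (A,nl)→75150 …(+1); best=3400 via (B,hash)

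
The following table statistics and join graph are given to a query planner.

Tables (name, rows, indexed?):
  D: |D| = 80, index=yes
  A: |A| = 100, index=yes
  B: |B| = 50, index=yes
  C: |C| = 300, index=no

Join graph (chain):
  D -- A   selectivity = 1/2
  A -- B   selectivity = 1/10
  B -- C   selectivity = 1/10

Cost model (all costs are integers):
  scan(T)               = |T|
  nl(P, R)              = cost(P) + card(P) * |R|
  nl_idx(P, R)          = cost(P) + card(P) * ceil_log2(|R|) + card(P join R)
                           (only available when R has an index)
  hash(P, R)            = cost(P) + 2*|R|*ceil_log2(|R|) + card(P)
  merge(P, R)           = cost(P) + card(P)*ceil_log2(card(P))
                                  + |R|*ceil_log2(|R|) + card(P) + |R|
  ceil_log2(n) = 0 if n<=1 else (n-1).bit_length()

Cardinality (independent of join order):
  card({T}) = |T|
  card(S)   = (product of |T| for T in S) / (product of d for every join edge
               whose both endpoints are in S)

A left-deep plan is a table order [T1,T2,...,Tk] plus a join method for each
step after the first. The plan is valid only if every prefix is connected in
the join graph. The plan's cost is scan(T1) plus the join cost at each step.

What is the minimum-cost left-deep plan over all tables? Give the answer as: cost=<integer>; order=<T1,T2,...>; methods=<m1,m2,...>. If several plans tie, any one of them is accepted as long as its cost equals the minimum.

cost=20220; order=C,B,A,D; methods=hash,hash,hash

Selinger DP (subsets sized 1..n):
  {D}: scan cost=80, card=80
  {A}: scan cost=100, card=100
  {B}: scan cost=50, card=50
  {C}: scan cost=300, card=300
  {AD}: card=4000; try (D,hash)→1320, (A,merge)→1520, (D,merge)→1540, (A,hash)→1560, (A,nl_idx)→4640, (D,nl_idx)→4800 …(+2); best=1320 via (D,hash)
  {AB}: card=500; try (B,hash)→800, (A,nl_idx)→900, (B,nl_idx)→1200, (A,merge)→1200, (B,merge)→1250, (A,hash)→1500 …(+2); best=800 via (B,hash)
  {BC}: card=1500; try (B,hash)→1200, (C,merge)→3400, (B,nl_idx)→3600, (B,merge)→3650, (C,hash)→5500, (C,nl)→15050 …(+1); best=1200 via (B,hash)
  {ABD}: card=20000; try (D,hash)→2420, (B,hash)→5920, (D,merge)→6440, (D,nl_idx)→24300, (D,nl)→40800, (B,nl_idx)→45320 …(+2); best=2420 via (D,hash)
  {ABC}: card=15000; try (A,hash)→4100, (C,hash)→6700, (C,merge)→8800, (A,merge)→20000, (A,nl_idx)→26700, (C,nl)→150800 …(+1); best=4100 via (A,hash)
  {ABCD}: card=600000; try (D,hash)→20220, (C,hash)→27820, (D,merge)→229740, (C,merge)→325420, (D,nl_idx)→709100, (D,nl)→1204100 …(+1); best=20220 via (D,hash)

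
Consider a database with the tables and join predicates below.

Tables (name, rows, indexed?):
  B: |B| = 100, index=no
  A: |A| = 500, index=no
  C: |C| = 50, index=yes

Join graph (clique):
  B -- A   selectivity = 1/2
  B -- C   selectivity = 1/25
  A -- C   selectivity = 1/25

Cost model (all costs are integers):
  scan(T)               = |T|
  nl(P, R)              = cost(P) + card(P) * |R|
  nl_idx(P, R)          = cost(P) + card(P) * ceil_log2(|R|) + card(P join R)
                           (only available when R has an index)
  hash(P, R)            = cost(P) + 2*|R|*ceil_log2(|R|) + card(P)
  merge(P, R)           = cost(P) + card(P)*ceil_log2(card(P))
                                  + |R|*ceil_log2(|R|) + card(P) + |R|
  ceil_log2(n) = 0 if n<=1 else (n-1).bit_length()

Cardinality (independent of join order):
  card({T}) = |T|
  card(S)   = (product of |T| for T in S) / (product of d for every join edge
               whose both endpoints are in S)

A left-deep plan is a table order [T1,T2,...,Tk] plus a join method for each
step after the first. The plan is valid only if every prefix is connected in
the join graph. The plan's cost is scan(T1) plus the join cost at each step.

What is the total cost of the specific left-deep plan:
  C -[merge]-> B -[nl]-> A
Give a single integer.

step 1: scan C: cost=50, card=50
step 2: join B via merge
    card(P join B) = 50*100/(25) = 200
    cost = 50 + 50*6 + 100*7 + 50 + 100 = 1200
step 3: join A via nl
    card(P join A) = 200*500/(2*25) = 2000
    cost = 1200 + 200*500 = 101200

101200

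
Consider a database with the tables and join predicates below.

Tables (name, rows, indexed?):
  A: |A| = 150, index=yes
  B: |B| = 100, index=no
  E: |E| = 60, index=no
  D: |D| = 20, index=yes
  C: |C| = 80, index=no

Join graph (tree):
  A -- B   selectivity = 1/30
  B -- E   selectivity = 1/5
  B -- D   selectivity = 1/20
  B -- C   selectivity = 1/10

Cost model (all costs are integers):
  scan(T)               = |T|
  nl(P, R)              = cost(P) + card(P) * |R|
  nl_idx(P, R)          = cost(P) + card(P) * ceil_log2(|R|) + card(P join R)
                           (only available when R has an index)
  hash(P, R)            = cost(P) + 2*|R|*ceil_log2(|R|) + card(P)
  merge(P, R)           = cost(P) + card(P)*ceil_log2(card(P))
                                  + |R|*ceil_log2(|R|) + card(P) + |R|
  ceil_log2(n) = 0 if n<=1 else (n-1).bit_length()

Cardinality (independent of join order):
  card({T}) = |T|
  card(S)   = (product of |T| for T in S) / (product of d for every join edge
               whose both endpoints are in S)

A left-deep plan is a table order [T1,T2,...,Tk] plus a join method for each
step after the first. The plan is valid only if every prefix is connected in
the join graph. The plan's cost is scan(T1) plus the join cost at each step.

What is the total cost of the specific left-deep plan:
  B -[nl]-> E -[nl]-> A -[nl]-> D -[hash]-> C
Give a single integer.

313220

step 1: scan B: cost=100, card=100
step 2: join E via nl
    card(P join E) = 100*60/(5) = 1200
    cost = 100 + 100*60 = 6100
step 3: join A via nl
    card(P join A) = 1200*150/(30) = 6000
    cost = 6100 + 1200*150 = 186100
step 4: join D via nl
    card(P join D) = 6000*20/(20) = 6000
    cost = 186100 + 6000*20 = 306100
step 5: join C via hash
    card(P join C) = 6000*80/(10) = 48000
    cost = 306100 + 2*80*7 + 6000 = 313220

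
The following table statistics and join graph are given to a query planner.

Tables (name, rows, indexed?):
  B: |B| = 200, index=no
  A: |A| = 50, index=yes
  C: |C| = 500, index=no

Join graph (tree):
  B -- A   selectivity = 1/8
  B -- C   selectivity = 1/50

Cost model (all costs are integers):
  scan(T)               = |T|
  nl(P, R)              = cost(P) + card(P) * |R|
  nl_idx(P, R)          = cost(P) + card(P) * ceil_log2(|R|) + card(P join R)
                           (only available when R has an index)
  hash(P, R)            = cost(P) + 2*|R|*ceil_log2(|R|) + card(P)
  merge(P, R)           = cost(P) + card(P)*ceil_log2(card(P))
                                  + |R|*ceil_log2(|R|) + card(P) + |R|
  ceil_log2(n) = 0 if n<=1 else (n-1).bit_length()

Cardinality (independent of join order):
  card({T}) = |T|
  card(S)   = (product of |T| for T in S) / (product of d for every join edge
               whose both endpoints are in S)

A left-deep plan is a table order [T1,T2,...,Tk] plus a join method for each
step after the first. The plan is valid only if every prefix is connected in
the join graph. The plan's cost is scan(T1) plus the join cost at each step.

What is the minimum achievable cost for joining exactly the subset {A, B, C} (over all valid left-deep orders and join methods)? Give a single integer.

6800

Selinger DP over subsets of {A,B,C}:
  {B}: scan cost=200, card=200
  {A}: scan cost=50, card=50
  {C}: scan cost=500, card=500
  {AB}: card=1250; try (A,hash)→1000, (B,merge)→2200, (A,merge)→2350, (A,nl_idx)→2650, (B,hash)→3300, (B,nl)→10050 …(+1); best=1000 via (A,hash)
  {BC}: card=2000; try (B,hash)→4200, (C,merge)→7000, (B,merge)→7300, (C,hash)→9400, (C,nl)→100200, (B,nl)→100500; best=4200 via (B,hash)
  {ABC}: card=12500; try (A,hash)→6800, (C,hash)→11250, (C,merge)→21000, (A,merge)→28550, (A,nl_idx)→28700, (A,nl)→104200 …(+1); best=6800 via (A,hash)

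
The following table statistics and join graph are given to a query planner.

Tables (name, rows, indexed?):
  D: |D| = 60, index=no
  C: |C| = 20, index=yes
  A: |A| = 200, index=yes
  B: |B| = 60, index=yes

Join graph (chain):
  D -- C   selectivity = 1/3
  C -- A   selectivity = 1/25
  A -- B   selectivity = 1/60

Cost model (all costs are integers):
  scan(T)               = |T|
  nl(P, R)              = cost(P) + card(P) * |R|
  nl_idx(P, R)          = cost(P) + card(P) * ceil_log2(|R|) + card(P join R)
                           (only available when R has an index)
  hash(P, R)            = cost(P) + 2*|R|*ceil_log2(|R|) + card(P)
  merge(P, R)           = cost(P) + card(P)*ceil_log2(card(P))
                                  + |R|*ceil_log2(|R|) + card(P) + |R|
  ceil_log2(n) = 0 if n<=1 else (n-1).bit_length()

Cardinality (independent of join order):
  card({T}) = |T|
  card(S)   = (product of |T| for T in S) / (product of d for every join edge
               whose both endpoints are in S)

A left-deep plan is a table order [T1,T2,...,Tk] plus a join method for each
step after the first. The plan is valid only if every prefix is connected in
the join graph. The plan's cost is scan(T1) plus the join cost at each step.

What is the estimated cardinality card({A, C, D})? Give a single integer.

3200

Tables in S: A(200), C(20), D(60)
Edges inside S: D-C(d=3), C-A(d=25)
numerator = 200 * 20 * 60 = 240000
denominator = 3 * 25 = 75
card(S) = 240000 / 75 = 3200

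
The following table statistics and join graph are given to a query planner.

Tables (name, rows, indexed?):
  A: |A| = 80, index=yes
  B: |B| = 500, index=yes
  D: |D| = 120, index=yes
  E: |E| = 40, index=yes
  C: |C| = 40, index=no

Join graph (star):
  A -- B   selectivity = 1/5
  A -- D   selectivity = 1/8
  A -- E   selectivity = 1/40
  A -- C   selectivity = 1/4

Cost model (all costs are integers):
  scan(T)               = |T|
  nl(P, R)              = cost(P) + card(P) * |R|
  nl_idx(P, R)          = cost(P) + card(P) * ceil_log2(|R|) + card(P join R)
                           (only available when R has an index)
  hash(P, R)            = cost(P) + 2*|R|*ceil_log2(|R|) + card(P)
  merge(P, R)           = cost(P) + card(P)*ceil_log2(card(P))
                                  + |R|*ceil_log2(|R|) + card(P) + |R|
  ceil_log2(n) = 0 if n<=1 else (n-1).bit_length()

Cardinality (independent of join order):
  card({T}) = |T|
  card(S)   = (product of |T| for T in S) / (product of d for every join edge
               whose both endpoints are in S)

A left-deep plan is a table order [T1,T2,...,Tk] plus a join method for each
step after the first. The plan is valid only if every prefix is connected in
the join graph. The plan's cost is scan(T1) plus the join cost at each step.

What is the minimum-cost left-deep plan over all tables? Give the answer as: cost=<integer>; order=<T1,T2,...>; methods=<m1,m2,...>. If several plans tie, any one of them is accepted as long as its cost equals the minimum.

cost=24440; order=E,A,C,D,B; methods=nl_idx,hash,hash,hash

Selinger DP (subsets sized 1..n):
  {A}: scan cost=80, card=80
  {B}: scan cost=500, card=500
  {D}: scan cost=120, card=120
  {E}: scan cost=40, card=40
  {C}: scan cost=40, card=40
  {AB}: card=8000; try (A,hash)→2120, (B,merge)→5720, (A,merge)→6140, (B,nl_idx)→8800, (B,hash)→9160, (A,nl_idx)→12000 …(+2); best=2120 via (A,hash)
  {AD}: card=1200; try (A,hash)→1360, (D,merge)→1680, (A,merge)→1720, (D,hash)→1840, (D,nl_idx)→1840, (A,nl_idx)→2160 …(+2); best=1360 via (A,hash)
  {AE}: card=80; try (A,nl_idx)→400, (E,hash)→640, (E,nl_idx)→640, (A,merge)→960, (E,merge)→1000, (A,hash)→1200 …(+2); best=400 via (A,nl_idx)
  {AC}: card=800; try (C,hash)→640, (A,merge)→960, (C,merge)→1000, (A,nl_idx)→1120, (A,hash)→1200, (A,nl)→3240 …(+1); best=640 via (C,hash)
  {ABD}: card=120000; try (B,hash)→11560, (D,hash)→11800, (B,merge)→20760, (D,merge)→115080, (B,nl_idx)→132160, (D,nl_idx)→178120 …(+2); best=11560 via (B,hash)
  {ABE}: card=8000; try (B,merge)→6040, (B,nl_idx)→9120, (B,hash)→9480, (E,hash)→10600, (B,nl)→40400, (E,nl_idx)→58120 …(+2); best=6040 via (B,merge)
  {ABC}: card=80000; try (B,hash)→10440, (C,hash)→10600, (B,merge)→14440, (B,nl_idx)→87840, (C,merge)→114400, (C,nl)→322120 …(+1); best=10440 via (B,hash)
  {ADE}: card=1200; try (D,merge)→2000, (D,hash)→2160, (D,nl_idx)→2160, (E,hash)→3040, (E,nl_idx)→9760, (D,nl)→10000 …(+2); best=2000 via (D,merge)
  {ACD}: card=12000; try (C,hash)→3040, (D,hash)→3120, (D,merge)→10400, (C,merge)→16040, (D,nl_idx)→18240, (C,nl)→49360 …(+1); best=3040 via (C,hash)
  {ACE}: card=800; try (C,hash)→960, (C,merge)→1320, (E,hash)→1920, (C,nl)→3600, (E,nl_idx)→6240, (E,merge)→9720 …(+1); best=960 via (C,hash)
  {ABDE}: card=120000; try (B,hash)→12200, (D,hash)→15720, (B,merge)→21400, (D,merge)→119000, (E,hash)→132040, (B,nl_idx)→132800 …(+6); best=12200 via (B,hash)
  {ABCD}: card=1200000; try (B,hash)→24040, (D,hash)→92120, (C,hash)→132040, (B,merge)→188040, (B,nl_idx)→1311040, (D,merge)→1451400 …(+5); best=24040 via (B,hash)
  {ABCE}: card=80000; try (B,hash)→10760, (C,hash)→14520, (B,merge)→14760, (B,nl_idx)→88160, (E,hash)→90920, (C,merge)→118320 …(+5); best=10760 via (B,hash)
  {ACDE}: card=12000; try (D,hash)→3440, (C,hash)→3680, (D,merge)→10720, (E,hash)→15520, (C,merge)→16680, (D,nl_idx)→18560 …(+5); best=3440 via (D,hash)
  {ABCDE}: card=1200000; try (B,hash)→24440, (D,hash)→92440, (C,hash)→132680, (B,merge)→188440, (E,hash)→1224520, (B,nl_idx)→1311440 …(+9); best=24440 via (B,hash)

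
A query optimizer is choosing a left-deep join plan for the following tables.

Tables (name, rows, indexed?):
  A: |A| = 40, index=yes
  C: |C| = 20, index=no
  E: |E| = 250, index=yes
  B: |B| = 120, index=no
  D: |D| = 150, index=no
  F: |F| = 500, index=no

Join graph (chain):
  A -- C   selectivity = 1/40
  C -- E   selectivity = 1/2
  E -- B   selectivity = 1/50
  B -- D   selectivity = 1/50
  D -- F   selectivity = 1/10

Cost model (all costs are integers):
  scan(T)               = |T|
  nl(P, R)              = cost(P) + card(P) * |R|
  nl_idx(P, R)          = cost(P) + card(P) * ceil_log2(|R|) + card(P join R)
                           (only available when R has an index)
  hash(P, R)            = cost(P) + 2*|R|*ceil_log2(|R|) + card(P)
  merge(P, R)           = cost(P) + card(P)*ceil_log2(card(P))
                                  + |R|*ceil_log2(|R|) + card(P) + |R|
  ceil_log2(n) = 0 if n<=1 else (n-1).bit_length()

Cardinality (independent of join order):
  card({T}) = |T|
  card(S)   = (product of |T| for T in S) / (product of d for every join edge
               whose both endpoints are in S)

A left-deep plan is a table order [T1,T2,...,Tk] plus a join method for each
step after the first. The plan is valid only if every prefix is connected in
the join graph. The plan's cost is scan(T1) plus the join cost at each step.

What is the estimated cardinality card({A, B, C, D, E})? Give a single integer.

Tables in S: A(40), B(120), C(20), D(150), E(250)
Edges inside S: A-C(d=40), C-E(d=2), E-B(d=50), B-D(d=50)
numerator = 40 * 120 * 20 * 150 * 250 = 3600000000
denominator = 40 * 2 * 50 * 50 = 200000
card(S) = 3600000000 / 200000 = 18000

18000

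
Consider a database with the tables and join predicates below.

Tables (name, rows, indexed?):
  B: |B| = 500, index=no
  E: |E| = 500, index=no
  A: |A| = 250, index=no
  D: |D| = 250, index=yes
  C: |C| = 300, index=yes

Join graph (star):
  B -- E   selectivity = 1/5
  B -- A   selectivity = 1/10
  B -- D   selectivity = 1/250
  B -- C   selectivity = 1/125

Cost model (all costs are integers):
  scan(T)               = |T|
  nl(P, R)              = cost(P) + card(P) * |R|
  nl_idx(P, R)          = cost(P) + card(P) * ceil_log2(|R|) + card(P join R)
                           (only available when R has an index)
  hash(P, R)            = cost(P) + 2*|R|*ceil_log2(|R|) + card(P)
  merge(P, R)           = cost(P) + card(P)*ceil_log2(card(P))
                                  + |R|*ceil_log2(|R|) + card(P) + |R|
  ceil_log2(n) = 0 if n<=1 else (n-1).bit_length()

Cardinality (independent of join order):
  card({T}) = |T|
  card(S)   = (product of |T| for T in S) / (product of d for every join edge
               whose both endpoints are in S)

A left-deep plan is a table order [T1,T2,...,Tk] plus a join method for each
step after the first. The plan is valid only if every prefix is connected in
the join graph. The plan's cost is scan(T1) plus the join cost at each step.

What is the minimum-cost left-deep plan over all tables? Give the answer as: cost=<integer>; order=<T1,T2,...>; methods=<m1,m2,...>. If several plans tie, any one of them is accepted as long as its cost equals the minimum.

Selinger DP (subsets sized 1..n):
  {B}: scan cost=500, card=500
  {E}: scan cost=500, card=500
  {A}: scan cost=250, card=250
  {D}: scan cost=250, card=250
  {C}: scan cost=300, card=300
  {BE}: card=50000; try (E,hash)→10000, (B,hash)→10000, (E,merge)→10500, (B,merge)→10500, (E,nl)→250500, (B,nl)→250500; best=10000 via (E,hash)
  {AB}: card=12500; try (A,hash)→5000, (B,merge)→7500, (A,merge)→7750, (B,hash)→9500, (B,nl)→125250, (A,nl)→125500; best=5000 via (A,hash)
  {BD}: card=500; try (D,hash)→5000, (D,nl_idx)→5000, (B,merge)→7500, (D,merge)→7750, (B,hash)→9500, (B,nl)→125250 …(+1); best=5000 via (D,hash)
  {BC}: card=1200; try (C,nl_idx)→6200, (C,hash)→6400, (B,merge)→8300, (C,merge)→8500, (B,hash)→9600, (B,nl)→150300 …(+1); best=6200 via (C,nl_idx)
  {ABE}: card=1250000; try (E,hash)→26500, (A,hash)→64000, (E,merge)→197500, (A,merge)→862250, (E,nl)→6255000, (A,nl)→12510000; best=26500 via (E,hash)
  {BDE}: card=50000; try (E,hash)→14500, (E,merge)→15000, (D,hash)→64000, (E,nl)→255000, (D,nl_idx)→460000, (D,merge)→862250 …(+1); best=14500 via (E,hash)
  {BCE}: card=120000; try (E,hash)→16400, (E,merge)→25600, (C,hash)→65400, (C,nl_idx)→580000, (E,nl)→606200, (C,merge)→863000 …(+1); best=16400 via (E,hash)
  {ABD}: card=12500; try (A,hash)→9500, (A,merge)→12250, (D,hash)→21500, (D,nl_idx)→117500, (A,nl)→130000, (D,merge)→194750 …(+1); best=9500 via (A,hash)
  {ABC}: card=30000; try (A,hash)→11400, (A,merge)→22850, (C,hash)→22900, (C,nl_idx)→147500, (C,merge)→195500, (A,nl)→306200 …(+1); best=11400 via (A,hash)
  {BCD}: card=1200; try (C,nl_idx)→10700, (C,hash)→10900, (D,hash)→11400, (C,merge)→13000, (D,nl_idx)→17000, (D,merge)→22850 …(+2); best=10700 via (C,nl_idx)
  {ABDE}: card=1250000; try (E,hash)→31000, (A,hash)→68500, (E,merge)→202000, (A,merge)→866750, (D,hash)→1280500, (E,nl)→6259500 …(+4); best=31000 via (E,hash)
  {ABCE}: card=3000000; try (E,hash)→50400, (A,hash)→140400, (E,merge)→496400, (C,hash)→1281900, (A,merge)→2178650, (C,nl_idx)→14276500 …(+4); best=50400 via (E,hash)
  {BCDE}: card=120000; try (E,hash)→20900, (E,merge)→30100, (C,hash)→69900, (D,hash)→140400, (C,nl_idx)→584500, (E,nl)→610700 …(+5); best=20900 via (E,hash)
  {ABCD}: card=30000; try (A,hash)→15900, (A,merge)→27350, (C,hash)→27400, (D,hash)→45400, (C,nl_idx)→152000, (C,merge)→200000 …(+5); best=15900 via (A,hash)
  {ABCDE}: card=3000000; try (E,hash)→54900, (A,hash)→144900, (E,merge)→500900, (C,hash)→1286400, (A,merge)→2183150, (D,hash)→3054400 …(+8); best=54900 via (E,hash)

cost=54900; order=B,D,C,A,E; methods=hash,nl_idx,hash,hash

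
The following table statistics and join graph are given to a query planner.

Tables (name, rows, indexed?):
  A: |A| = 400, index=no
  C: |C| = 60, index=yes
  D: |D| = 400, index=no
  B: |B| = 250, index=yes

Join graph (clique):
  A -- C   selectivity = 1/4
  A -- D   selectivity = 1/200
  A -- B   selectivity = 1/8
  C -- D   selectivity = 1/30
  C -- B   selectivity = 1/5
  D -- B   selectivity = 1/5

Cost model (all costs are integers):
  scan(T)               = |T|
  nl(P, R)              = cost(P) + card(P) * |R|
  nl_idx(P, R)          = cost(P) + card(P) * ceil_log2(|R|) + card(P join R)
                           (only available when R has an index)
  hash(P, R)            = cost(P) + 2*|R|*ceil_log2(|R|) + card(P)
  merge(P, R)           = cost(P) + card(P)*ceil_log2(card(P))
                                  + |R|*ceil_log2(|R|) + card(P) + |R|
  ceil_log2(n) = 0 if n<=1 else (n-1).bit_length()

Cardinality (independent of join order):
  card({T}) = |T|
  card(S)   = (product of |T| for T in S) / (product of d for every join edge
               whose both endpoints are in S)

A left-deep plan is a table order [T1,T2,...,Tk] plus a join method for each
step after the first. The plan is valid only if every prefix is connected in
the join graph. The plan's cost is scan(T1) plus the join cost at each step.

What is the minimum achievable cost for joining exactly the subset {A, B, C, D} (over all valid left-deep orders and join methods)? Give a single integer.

Selinger DP over subsets of {A,B,C,D}:
  {A}: scan cost=400, card=400
  {C}: scan cost=60, card=60
  {D}: scan cost=400, card=400
  {B}: scan cost=250, card=250
  {AC}: card=6000; try (C,hash)→1520, (A,merge)→4480, (C,merge)→4820, (A,hash)→7320, (C,nl_idx)→8800, (A,nl)→24060 …(+1); best=1520 via (C,hash)
  {AD}: card=800; try (D,hash)→8000, (A,hash)→8000, (D,merge)→8400, (A,merge)→8400, (D,nl)→160400, (A,nl)→160400; best=8000 via (D,hash)
  {AB}: card=12500; try (B,hash)→4800, (A,merge)→6500, (B,merge)→6650, (A,hash)→7700, (B,nl_idx)→16100, (A,nl)→100250 …(+1); best=4800 via (B,hash)
  {CD}: card=800; try (C,hash)→1520, (C,nl_idx)→3600, (D,merge)→4480, (C,merge)→4820, (D,hash)→7320, (D,nl)→24060 …(+1); best=1520 via (C,hash)
  {BC}: card=3000; try (C,hash)→1220, (B,merge)→2730, (C,merge)→2920, (B,nl_idx)→3540, (B,hash)→4120, (C,nl_idx)→4750 …(+2); best=1220 via (C,hash)
  {BD}: card=20000; try (B,hash)→4800, (D,merge)→6500, (B,merge)→6650, (D,hash)→7700, (B,nl_idx)→23600, (D,nl)→100250 …(+1); best=4800 via (B,hash)
  {ACD}: card=400; try (C,hash)→9520, (A,hash)→9520, (C,nl_idx)→13200, (A,merge)→14320, (D,hash)→14720, (C,merge)→17220 …(+4); best=9520 via (C,hash)
  {ABC}: card=37500; try (A,hash)→11420, (B,hash)→11520, (C,hash)→18020, (A,merge)→44220, (B,nl_idx)→87020, (B,merge)→87770 …(+5); best=11420 via (A,hash)
  {ABD}: card=5000; try (B,hash)→12800, (B,merge)→19050, (B,nl_idx)→19400, (D,hash)→24500, (A,hash)→32000, (D,merge)→196300 …(+4); best=12800 via (B,hash)
  {BCD}: card=8000; try (B,hash)→6320, (D,hash)→11420, (B,merge)→12570, (B,nl_idx)→15920, (C,hash)→25520, (D,merge)→44220 …(+5); best=6320 via (B,hash)
  {ABCD}: card=500; try (B,nl_idx)→13220, (B,hash)→13920, (B,merge)→15770, (C,hash)→18520, (A,hash)→21520, (C,nl_idx)→43300 …(+8); best=13220 via (B,nl_idx)

13220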